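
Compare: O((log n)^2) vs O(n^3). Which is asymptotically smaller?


polylogarithmic grows slower than cubic
O((log n)^2) is asymptotically smaller; O(n^3) grows faster


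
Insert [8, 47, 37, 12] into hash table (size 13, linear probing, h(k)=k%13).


Insertions: 8->slot 8; 47->slot 9; 37->slot 11; 12->slot 12
Table: [None, None, None, None, None, None, None, None, 8, 47, None, 37, 12]


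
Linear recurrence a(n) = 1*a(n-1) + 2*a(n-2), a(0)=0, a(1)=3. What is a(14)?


Build bottom-up:
...a(12)=4095, a(13)=8193, a(14)=1*8193+2*4095=16383


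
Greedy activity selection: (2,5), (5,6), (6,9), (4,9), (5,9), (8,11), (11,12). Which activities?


Greedy: pick earliest-ending, then skip overlaps.
Selected (4 activities): [(2, 5), (5, 6), (6, 9), (11, 12)]


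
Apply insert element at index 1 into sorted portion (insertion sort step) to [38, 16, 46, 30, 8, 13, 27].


After one pass: [16, 38, 46, 30, 8, 13, 27]


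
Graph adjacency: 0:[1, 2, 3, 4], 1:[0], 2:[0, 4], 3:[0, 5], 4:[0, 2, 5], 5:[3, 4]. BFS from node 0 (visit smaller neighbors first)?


BFS queue: start with [0]
Visit order: [0, 1, 2, 3, 4, 5]


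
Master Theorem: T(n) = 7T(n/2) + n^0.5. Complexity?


a=7, b=2, c=0.5. log_2(7)=2.807 > c=0.5. Case 1: O(n^log_b(a)) = O(n^2.807)
Complexity: O(n^2.807)


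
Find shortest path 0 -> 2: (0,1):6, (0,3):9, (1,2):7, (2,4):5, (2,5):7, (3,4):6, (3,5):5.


Dijkstra from 0:
Distances: {0: 0, 1: 6, 2: 13, 3: 9, 4: 15, 5: 14}
Shortest distance to 2 = 13, path = [0, 1, 2]


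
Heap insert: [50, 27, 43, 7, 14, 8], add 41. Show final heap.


Append 41: [50, 27, 43, 7, 14, 8, 41]
Bubble up: no swaps needed
Result: [50, 27, 43, 7, 14, 8, 41]


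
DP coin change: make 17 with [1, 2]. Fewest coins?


dp[0]=0; dp[i]=1+min(dp[i-c] for c in coins)
...dp[12]=6, dp[13]=7, dp[14]=7, dp[15]=8, dp[16]=8, dp[17]=9
Minimum coins for 17 = 9


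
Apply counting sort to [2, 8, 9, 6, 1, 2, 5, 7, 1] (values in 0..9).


Count array: [0, 2, 2, 0, 0, 1, 1, 1, 1, 1]
Reconstruct: [1, 1, 2, 2, 5, 6, 7, 8, 9]


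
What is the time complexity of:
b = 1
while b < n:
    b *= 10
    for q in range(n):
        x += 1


Per nesting level: O(log n) * O(n) = O(n log n)
Complexity: O(n log n)


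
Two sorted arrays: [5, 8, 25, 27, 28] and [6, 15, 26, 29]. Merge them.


Compare heads, take smaller each step.
Merged: [5, 6, 8, 15, 25, 26, 27, 28, 29]


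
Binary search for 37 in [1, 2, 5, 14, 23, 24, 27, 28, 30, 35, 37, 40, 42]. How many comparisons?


Search for 37:
[0,12] mid=6 arr[6]=27
[7,12] mid=9 arr[9]=35
[10,12] mid=11 arr[11]=40
[10,10] mid=10 arr[10]=37
Total: 4 comparisons


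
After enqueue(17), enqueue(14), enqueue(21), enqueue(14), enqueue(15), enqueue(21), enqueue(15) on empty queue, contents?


enqueue(17) -> [17]
enqueue(14) -> [17, 14]
enqueue(21) -> [17, 14, 21]
enqueue(14) -> [17, 14, 21, 14]
enqueue(15) -> [17, 14, 21, 14, 15]
enqueue(21) -> [17, 14, 21, 14, 15, 21]
enqueue(15) -> [17, 14, 21, 14, 15, 21, 15]
Final queue (front to back): [17, 14, 21, 14, 15, 21, 15]


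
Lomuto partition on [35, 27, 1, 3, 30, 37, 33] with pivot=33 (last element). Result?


Elements <= 33 go left of pivot.
Result: [27, 1, 3, 30, 33, 37, 35], pivot at index 4


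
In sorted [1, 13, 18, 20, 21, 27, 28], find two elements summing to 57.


Two pointers: lo=0, hi=6
No pair sums to 57


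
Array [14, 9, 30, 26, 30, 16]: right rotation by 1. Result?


Right rotate by 1: [16, 14, 9, 30, 26, 30]


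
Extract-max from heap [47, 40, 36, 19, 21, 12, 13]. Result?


Max = 47
Replace root with last, heapify down
Resulting heap: [40, 21, 36, 19, 13, 12]


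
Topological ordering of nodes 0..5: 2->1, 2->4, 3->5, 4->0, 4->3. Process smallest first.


Kahn's algorithm, process smallest node first
Order: [2, 1, 4, 0, 3, 5]


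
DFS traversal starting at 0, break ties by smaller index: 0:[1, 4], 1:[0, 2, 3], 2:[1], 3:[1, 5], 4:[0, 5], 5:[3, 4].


DFS stack-based: start with [0]
Visit order: [0, 1, 2, 3, 5, 4]


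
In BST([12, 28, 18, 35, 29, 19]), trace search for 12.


BST root = 12
Search for 12: compare at each node
Path: [12]


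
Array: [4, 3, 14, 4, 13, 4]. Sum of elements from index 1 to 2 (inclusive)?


Prefix sums: [0, 4, 7, 21, 25, 38, 42]
Sum[1..2] = prefix[3] - prefix[1] = 21 - 4 = 17


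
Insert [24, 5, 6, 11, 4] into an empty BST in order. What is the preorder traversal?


Root = 24; build tree by BST insertion.
Preorder traversal: [24, 5, 4, 6, 11]


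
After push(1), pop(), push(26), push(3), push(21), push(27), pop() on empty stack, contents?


push(1) -> [1]
pop() returns 1 -> []
push(26) -> [26]
push(3) -> [26, 3]
push(21) -> [26, 3, 21]
push(27) -> [26, 3, 21, 27]
pop() returns 27 -> [26, 3, 21]
Final stack (bottom to top): [26, 3, 21]


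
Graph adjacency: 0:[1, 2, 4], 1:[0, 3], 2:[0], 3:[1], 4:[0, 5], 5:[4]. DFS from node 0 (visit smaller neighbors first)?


DFS stack-based: start with [0]
Visit order: [0, 1, 3, 2, 4, 5]


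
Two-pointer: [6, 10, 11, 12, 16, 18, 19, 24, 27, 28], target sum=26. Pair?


Two pointers: lo=0, hi=9
Found pair: (10, 16) summing to 26


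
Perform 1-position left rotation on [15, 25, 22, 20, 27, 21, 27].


Left rotate by 1: [25, 22, 20, 27, 21, 27, 15]


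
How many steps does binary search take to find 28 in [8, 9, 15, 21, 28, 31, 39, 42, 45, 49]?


Search for 28:
[0,9] mid=4 arr[4]=28
Total: 1 comparisons


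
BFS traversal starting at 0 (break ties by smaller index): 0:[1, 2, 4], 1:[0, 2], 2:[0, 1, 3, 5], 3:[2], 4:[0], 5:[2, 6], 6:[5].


BFS queue: start with [0]
Visit order: [0, 1, 2, 4, 3, 5, 6]


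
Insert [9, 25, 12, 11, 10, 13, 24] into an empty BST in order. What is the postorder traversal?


Root = 9; build tree by BST insertion.
Postorder traversal: [10, 11, 24, 13, 12, 25, 9]


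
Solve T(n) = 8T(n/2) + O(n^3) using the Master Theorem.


a=8, b=2, c=3. log_2(8)=3 = c=3. Case 2: O(n^c log n) = O(n^3 log n)
Complexity: O(n^3 log n)


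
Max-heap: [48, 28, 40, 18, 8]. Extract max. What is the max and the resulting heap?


Max = 48
Replace root with last, heapify down
Resulting heap: [40, 28, 8, 18]


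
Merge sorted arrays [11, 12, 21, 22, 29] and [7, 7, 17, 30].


Compare heads, take smaller each step.
Merged: [7, 7, 11, 12, 17, 21, 22, 29, 30]


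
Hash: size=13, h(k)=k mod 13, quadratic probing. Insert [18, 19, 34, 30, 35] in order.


Insertions: 18->slot 5; 19->slot 6; 34->slot 8; 30->slot 4; 35->slot 9
Table: [None, None, None, None, 30, 18, 19, None, 34, 35, None, None, None]


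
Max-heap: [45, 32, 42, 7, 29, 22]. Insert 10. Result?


Append 10: [45, 32, 42, 7, 29, 22, 10]
Bubble up: no swaps needed
Result: [45, 32, 42, 7, 29, 22, 10]


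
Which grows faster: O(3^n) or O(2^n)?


exponential grows slower than exponential (base 3)
O(2^n) is asymptotically smaller; O(3^n) grows faster


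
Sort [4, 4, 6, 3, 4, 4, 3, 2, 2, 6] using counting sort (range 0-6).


Count array: [0, 0, 2, 2, 4, 0, 2]
Reconstruct: [2, 2, 3, 3, 4, 4, 4, 4, 6, 6]


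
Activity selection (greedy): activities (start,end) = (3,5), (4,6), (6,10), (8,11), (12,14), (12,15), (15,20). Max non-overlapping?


Greedy: pick earliest-ending, then skip overlaps.
Selected (4 activities): [(3, 5), (6, 10), (12, 14), (15, 20)]


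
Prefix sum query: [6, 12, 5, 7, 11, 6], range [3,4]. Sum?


Prefix sums: [0, 6, 18, 23, 30, 41, 47]
Sum[3..4] = prefix[5] - prefix[3] = 41 - 23 = 18


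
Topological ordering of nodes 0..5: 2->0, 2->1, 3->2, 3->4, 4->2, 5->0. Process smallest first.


Kahn's algorithm, process smallest node first
Order: [3, 4, 2, 1, 5, 0]


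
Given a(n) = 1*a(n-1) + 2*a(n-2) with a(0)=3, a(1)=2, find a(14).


Build bottom-up:
...a(12)=6828, a(13)=13652, a(14)=1*13652+2*6828=27308


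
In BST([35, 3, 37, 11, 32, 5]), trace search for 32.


BST root = 35
Search for 32: compare at each node
Path: [35, 3, 11, 32]


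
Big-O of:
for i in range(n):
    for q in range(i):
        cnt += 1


Per nesting level: O(n) * O(n) [triangular over i] = O(n^2)
Complexity: O(n^2)


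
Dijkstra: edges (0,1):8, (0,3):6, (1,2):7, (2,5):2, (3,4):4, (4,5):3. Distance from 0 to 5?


Dijkstra from 0:
Distances: {0: 0, 1: 8, 2: 15, 3: 6, 4: 10, 5: 13}
Shortest distance to 5 = 13, path = [0, 3, 4, 5]


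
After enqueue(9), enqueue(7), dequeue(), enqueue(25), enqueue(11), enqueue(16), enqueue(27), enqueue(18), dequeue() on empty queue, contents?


enqueue(9) -> [9]
enqueue(7) -> [9, 7]
dequeue() returns 9 -> [7]
enqueue(25) -> [7, 25]
enqueue(11) -> [7, 25, 11]
enqueue(16) -> [7, 25, 11, 16]
enqueue(27) -> [7, 25, 11, 16, 27]
enqueue(18) -> [7, 25, 11, 16, 27, 18]
dequeue() returns 7 -> [25, 11, 16, 27, 18]
Final queue (front to back): [25, 11, 16, 27, 18]


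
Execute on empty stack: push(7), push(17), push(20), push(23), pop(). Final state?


push(7) -> [7]
push(17) -> [7, 17]
push(20) -> [7, 17, 20]
push(23) -> [7, 17, 20, 23]
pop() returns 23 -> [7, 17, 20]
Final stack (bottom to top): [7, 17, 20]


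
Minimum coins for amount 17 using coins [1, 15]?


dp[0]=0; dp[i]=1+min(dp[i-c] for c in coins)
...dp[12]=12, dp[13]=13, dp[14]=14, dp[15]=1, dp[16]=2, dp[17]=3
Minimum coins for 17 = 3


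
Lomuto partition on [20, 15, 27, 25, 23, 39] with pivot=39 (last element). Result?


Elements <= 39 go left of pivot.
Result: [20, 15, 27, 25, 23, 39], pivot at index 5


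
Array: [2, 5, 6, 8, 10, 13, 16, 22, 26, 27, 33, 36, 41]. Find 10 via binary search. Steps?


Search for 10:
[0,12] mid=6 arr[6]=16
[0,5] mid=2 arr[2]=6
[3,5] mid=4 arr[4]=10
Total: 3 comparisons


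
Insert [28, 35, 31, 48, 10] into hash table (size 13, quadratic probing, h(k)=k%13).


Insertions: 28->slot 2; 35->slot 9; 31->slot 5; 48->slot 10; 10->slot 11
Table: [None, None, 28, None, None, 31, None, None, None, 35, 48, 10, None]


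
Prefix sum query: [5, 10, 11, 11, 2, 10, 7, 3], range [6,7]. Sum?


Prefix sums: [0, 5, 15, 26, 37, 39, 49, 56, 59]
Sum[6..7] = prefix[8] - prefix[6] = 59 - 49 = 10


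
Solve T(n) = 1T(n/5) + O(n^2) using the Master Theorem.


a=1, b=5, c=2. log_5(1)=0 < c=2. Case 3: O(n^c) = O(n^2)
Complexity: O(n^2)


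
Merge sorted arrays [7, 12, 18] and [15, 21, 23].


Compare heads, take smaller each step.
Merged: [7, 12, 15, 18, 21, 23]


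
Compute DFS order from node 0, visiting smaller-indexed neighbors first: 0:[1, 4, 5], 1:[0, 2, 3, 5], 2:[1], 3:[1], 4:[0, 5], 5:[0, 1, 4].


DFS stack-based: start with [0]
Visit order: [0, 1, 2, 3, 5, 4]


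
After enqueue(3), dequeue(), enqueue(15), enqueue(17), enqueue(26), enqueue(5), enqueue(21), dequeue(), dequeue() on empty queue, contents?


enqueue(3) -> [3]
dequeue() returns 3 -> []
enqueue(15) -> [15]
enqueue(17) -> [15, 17]
enqueue(26) -> [15, 17, 26]
enqueue(5) -> [15, 17, 26, 5]
enqueue(21) -> [15, 17, 26, 5, 21]
dequeue() returns 15 -> [17, 26, 5, 21]
dequeue() returns 17 -> [26, 5, 21]
Final queue (front to back): [26, 5, 21]


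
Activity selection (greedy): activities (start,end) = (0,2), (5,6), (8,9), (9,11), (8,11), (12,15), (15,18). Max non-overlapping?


Greedy: pick earliest-ending, then skip overlaps.
Selected (6 activities): [(0, 2), (5, 6), (8, 9), (9, 11), (12, 15), (15, 18)]


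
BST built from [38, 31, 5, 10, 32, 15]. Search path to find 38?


BST root = 38
Search for 38: compare at each node
Path: [38]


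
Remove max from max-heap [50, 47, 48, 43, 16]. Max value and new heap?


Max = 50
Replace root with last, heapify down
Resulting heap: [48, 47, 16, 43]


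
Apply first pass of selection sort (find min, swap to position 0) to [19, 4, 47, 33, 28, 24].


After one pass: [4, 19, 47, 33, 28, 24]


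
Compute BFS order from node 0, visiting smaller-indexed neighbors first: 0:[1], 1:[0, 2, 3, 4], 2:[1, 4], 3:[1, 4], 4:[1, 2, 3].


BFS queue: start with [0]
Visit order: [0, 1, 2, 3, 4]


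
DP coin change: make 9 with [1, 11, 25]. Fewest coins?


dp[0]=0; dp[i]=1+min(dp[i-c] for c in coins)
...dp[4]=4, dp[5]=5, dp[6]=6, dp[7]=7, dp[8]=8, dp[9]=9
Minimum coins for 9 = 9


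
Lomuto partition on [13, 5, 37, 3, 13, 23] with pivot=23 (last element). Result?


Elements <= 23 go left of pivot.
Result: [13, 5, 3, 13, 23, 37], pivot at index 4


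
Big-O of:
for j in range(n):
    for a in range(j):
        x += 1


Per nesting level: O(n) * O(n) [triangular over j] = O(n^2)
Complexity: O(n^2)


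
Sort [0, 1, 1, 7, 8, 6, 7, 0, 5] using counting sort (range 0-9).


Count array: [2, 2, 0, 0, 0, 1, 1, 2, 1, 0]
Reconstruct: [0, 0, 1, 1, 5, 6, 7, 7, 8]


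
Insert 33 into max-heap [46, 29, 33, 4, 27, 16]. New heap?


Append 33: [46, 29, 33, 4, 27, 16, 33]
Bubble up: no swaps needed
Result: [46, 29, 33, 4, 27, 16, 33]


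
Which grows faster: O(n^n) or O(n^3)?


cubic grows slower than n^n
O(n^3) is asymptotically smaller; O(n^n) grows faster


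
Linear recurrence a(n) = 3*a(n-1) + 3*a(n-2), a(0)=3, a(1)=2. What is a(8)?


Build bottom-up:
...a(6)=2835, a(7)=10746, a(8)=3*10746+3*2835=40743


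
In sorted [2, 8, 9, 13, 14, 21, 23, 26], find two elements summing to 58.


Two pointers: lo=0, hi=7
No pair sums to 58


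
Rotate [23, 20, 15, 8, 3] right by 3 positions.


Right rotate by 3: [15, 8, 3, 23, 20]


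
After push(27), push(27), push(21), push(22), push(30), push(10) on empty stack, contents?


push(27) -> [27]
push(27) -> [27, 27]
push(21) -> [27, 27, 21]
push(22) -> [27, 27, 21, 22]
push(30) -> [27, 27, 21, 22, 30]
push(10) -> [27, 27, 21, 22, 30, 10]
Final stack (bottom to top): [27, 27, 21, 22, 30, 10]


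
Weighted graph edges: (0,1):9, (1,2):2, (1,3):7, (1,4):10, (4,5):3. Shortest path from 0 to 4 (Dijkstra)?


Dijkstra from 0:
Distances: {0: 0, 1: 9, 2: 11, 3: 16, 4: 19, 5: 22}
Shortest distance to 4 = 19, path = [0, 1, 4]


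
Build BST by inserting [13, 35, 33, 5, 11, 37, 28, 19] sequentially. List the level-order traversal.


Root = 13; build tree by BST insertion.
Level-Order traversal: [13, 5, 35, 11, 33, 37, 28, 19]


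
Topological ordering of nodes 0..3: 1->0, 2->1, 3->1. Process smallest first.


Kahn's algorithm, process smallest node first
Order: [2, 3, 1, 0]


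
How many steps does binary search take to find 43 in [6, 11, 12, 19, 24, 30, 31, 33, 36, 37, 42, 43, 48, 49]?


Search for 43:
[0,13] mid=6 arr[6]=31
[7,13] mid=10 arr[10]=42
[11,13] mid=12 arr[12]=48
[11,11] mid=11 arr[11]=43
Total: 4 comparisons


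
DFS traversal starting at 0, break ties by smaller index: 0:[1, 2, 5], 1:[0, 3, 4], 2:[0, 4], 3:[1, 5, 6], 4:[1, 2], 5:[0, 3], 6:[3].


DFS stack-based: start with [0]
Visit order: [0, 1, 3, 5, 6, 4, 2]


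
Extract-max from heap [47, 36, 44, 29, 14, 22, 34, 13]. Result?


Max = 47
Replace root with last, heapify down
Resulting heap: [44, 36, 34, 29, 14, 22, 13]


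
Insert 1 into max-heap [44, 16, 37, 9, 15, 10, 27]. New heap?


Append 1: [44, 16, 37, 9, 15, 10, 27, 1]
Bubble up: no swaps needed
Result: [44, 16, 37, 9, 15, 10, 27, 1]


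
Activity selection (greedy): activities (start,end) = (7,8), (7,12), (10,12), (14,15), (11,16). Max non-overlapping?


Greedy: pick earliest-ending, then skip overlaps.
Selected (3 activities): [(7, 8), (10, 12), (14, 15)]


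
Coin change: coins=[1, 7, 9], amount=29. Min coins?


dp[0]=0; dp[i]=1+min(dp[i-c] for c in coins)
...dp[24]=4, dp[25]=3, dp[26]=4, dp[27]=3, dp[28]=4, dp[29]=5
Minimum coins for 29 = 5


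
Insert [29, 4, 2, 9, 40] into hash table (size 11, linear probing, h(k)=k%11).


Insertions: 29->slot 7; 4->slot 4; 2->slot 2; 9->slot 9; 40->slot 8
Table: [None, None, 2, None, 4, None, None, 29, 40, 9, None]


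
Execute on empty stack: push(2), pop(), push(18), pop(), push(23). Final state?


push(2) -> [2]
pop() returns 2 -> []
push(18) -> [18]
pop() returns 18 -> []
push(23) -> [23]
Final stack (bottom to top): [23]


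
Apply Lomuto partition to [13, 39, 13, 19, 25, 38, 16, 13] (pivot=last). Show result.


Elements <= 13 go left of pivot.
Result: [13, 13, 13, 19, 25, 38, 16, 39], pivot at index 2


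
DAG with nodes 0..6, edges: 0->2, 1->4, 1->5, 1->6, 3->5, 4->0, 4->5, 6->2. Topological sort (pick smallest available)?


Kahn's algorithm, process smallest node first
Order: [1, 3, 4, 0, 5, 6, 2]


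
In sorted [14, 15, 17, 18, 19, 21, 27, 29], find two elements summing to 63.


Two pointers: lo=0, hi=7
No pair sums to 63


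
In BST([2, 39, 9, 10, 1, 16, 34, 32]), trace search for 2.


BST root = 2
Search for 2: compare at each node
Path: [2]


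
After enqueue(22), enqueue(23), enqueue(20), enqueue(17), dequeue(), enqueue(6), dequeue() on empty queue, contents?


enqueue(22) -> [22]
enqueue(23) -> [22, 23]
enqueue(20) -> [22, 23, 20]
enqueue(17) -> [22, 23, 20, 17]
dequeue() returns 22 -> [23, 20, 17]
enqueue(6) -> [23, 20, 17, 6]
dequeue() returns 23 -> [20, 17, 6]
Final queue (front to back): [20, 17, 6]


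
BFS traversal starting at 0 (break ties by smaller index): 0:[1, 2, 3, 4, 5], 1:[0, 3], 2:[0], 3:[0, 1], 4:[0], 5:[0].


BFS queue: start with [0]
Visit order: [0, 1, 2, 3, 4, 5]


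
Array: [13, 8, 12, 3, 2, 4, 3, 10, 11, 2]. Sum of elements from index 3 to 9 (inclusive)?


Prefix sums: [0, 13, 21, 33, 36, 38, 42, 45, 55, 66, 68]
Sum[3..9] = prefix[10] - prefix[3] = 68 - 33 = 35


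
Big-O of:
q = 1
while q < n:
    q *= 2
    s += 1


Per nesting level: O(log n) = O(log n)
Complexity: O(log n)


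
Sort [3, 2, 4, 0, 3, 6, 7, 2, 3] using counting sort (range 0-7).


Count array: [1, 0, 2, 3, 1, 0, 1, 1]
Reconstruct: [0, 2, 2, 3, 3, 3, 4, 6, 7]


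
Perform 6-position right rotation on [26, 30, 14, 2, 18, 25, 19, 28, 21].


Right rotate by 6: [2, 18, 25, 19, 28, 21, 26, 30, 14]


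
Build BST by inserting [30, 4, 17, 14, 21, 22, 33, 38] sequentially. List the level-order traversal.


Root = 30; build tree by BST insertion.
Level-Order traversal: [30, 4, 33, 17, 38, 14, 21, 22]


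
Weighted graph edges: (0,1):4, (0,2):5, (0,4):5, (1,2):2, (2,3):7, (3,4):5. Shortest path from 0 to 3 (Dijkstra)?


Dijkstra from 0:
Distances: {0: 0, 1: 4, 2: 5, 3: 10, 4: 5}
Shortest distance to 3 = 10, path = [0, 4, 3]


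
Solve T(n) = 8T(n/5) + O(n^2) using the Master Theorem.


a=8, b=5, c=2. log_5(8)=1.292 < c=2. Case 3: O(n^c) = O(n^2)
Complexity: O(n^2)


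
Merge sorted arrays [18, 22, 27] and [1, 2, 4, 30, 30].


Compare heads, take smaller each step.
Merged: [1, 2, 4, 18, 22, 27, 30, 30]


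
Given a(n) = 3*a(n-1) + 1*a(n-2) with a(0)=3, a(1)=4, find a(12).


Build bottom-up:
...a(10)=210258, a(11)=694435, a(12)=3*694435+1*210258=2293563


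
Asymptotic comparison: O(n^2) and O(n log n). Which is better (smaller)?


linearithmic grows slower than quadratic
O(n log n) is asymptotically smaller; O(n^2) grows faster


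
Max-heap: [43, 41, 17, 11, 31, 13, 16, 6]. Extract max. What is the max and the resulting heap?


Max = 43
Replace root with last, heapify down
Resulting heap: [41, 31, 17, 11, 6, 13, 16]


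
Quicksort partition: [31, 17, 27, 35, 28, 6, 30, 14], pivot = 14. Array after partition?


Elements <= 14 go left of pivot.
Result: [6, 14, 27, 35, 28, 31, 30, 17], pivot at index 1


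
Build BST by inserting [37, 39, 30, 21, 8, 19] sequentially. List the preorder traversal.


Root = 37; build tree by BST insertion.
Preorder traversal: [37, 30, 21, 8, 19, 39]


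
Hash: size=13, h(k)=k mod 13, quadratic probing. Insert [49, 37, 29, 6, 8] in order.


Insertions: 49->slot 10; 37->slot 11; 29->slot 3; 6->slot 6; 8->slot 8
Table: [None, None, None, 29, None, None, 6, None, 8, None, 49, 37, None]


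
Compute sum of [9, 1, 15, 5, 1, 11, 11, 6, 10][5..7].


Prefix sums: [0, 9, 10, 25, 30, 31, 42, 53, 59, 69]
Sum[5..7] = prefix[8] - prefix[5] = 59 - 31 = 28


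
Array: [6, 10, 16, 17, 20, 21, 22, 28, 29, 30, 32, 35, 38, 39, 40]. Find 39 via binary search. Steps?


Search for 39:
[0,14] mid=7 arr[7]=28
[8,14] mid=11 arr[11]=35
[12,14] mid=13 arr[13]=39
Total: 3 comparisons


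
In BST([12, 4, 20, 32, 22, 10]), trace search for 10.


BST root = 12
Search for 10: compare at each node
Path: [12, 4, 10]


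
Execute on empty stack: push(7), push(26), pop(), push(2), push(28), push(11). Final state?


push(7) -> [7]
push(26) -> [7, 26]
pop() returns 26 -> [7]
push(2) -> [7, 2]
push(28) -> [7, 2, 28]
push(11) -> [7, 2, 28, 11]
Final stack (bottom to top): [7, 2, 28, 11]


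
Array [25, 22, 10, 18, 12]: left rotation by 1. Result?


Left rotate by 1: [22, 10, 18, 12, 25]


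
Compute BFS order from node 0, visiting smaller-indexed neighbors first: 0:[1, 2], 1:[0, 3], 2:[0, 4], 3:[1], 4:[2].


BFS queue: start with [0]
Visit order: [0, 1, 2, 3, 4]


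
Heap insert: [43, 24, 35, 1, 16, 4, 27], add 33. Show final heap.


Append 33: [43, 24, 35, 1, 16, 4, 27, 33]
Bubble up: swap idx 7(33) with idx 3(1); swap idx 3(33) with idx 1(24)
Result: [43, 33, 35, 24, 16, 4, 27, 1]


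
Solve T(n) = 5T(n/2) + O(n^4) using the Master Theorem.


a=5, b=2, c=4. log_2(5)=2.322 < c=4. Case 3: O(n^c) = O(n^4)
Complexity: O(n^4)


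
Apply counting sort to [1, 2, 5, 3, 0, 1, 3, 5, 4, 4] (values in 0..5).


Count array: [1, 2, 1, 2, 2, 2]
Reconstruct: [0, 1, 1, 2, 3, 3, 4, 4, 5, 5]


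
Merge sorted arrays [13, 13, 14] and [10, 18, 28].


Compare heads, take smaller each step.
Merged: [10, 13, 13, 14, 18, 28]


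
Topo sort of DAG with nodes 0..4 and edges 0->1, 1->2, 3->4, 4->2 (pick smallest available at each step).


Kahn's algorithm, process smallest node first
Order: [0, 1, 3, 4, 2]


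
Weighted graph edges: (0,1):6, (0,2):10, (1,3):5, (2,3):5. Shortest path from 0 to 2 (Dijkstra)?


Dijkstra from 0:
Distances: {0: 0, 1: 6, 2: 10, 3: 11}
Shortest distance to 2 = 10, path = [0, 2]


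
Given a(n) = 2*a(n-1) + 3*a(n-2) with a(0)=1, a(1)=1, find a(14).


Build bottom-up:
...a(12)=265721, a(13)=797161, a(14)=2*797161+3*265721=2391485


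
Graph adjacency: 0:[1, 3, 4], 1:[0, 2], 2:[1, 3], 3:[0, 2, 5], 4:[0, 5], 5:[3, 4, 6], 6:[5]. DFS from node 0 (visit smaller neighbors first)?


DFS stack-based: start with [0]
Visit order: [0, 1, 2, 3, 5, 4, 6]


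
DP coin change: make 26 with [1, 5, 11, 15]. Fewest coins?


dp[0]=0; dp[i]=1+min(dp[i-c] for c in coins)
...dp[21]=3, dp[22]=2, dp[23]=3, dp[24]=4, dp[25]=3, dp[26]=2
Minimum coins for 26 = 2


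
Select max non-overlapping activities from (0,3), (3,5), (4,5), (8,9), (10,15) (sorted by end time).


Greedy: pick earliest-ending, then skip overlaps.
Selected (4 activities): [(0, 3), (3, 5), (8, 9), (10, 15)]


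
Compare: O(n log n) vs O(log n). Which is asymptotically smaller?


logarithmic grows slower than linearithmic
O(log n) is asymptotically smaller; O(n log n) grows faster


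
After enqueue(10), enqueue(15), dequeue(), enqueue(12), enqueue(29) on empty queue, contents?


enqueue(10) -> [10]
enqueue(15) -> [10, 15]
dequeue() returns 10 -> [15]
enqueue(12) -> [15, 12]
enqueue(29) -> [15, 12, 29]
Final queue (front to back): [15, 12, 29]


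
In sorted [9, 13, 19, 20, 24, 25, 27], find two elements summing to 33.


Two pointers: lo=0, hi=6
Found pair: (9, 24) summing to 33


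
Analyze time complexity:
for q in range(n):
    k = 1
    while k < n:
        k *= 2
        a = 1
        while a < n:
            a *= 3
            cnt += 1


Per nesting level: O(n) * O(log n) * O(log n) = O(n (log n)^2)
Complexity: O(n (log n)^2)


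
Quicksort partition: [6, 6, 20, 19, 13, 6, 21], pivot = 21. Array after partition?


Elements <= 21 go left of pivot.
Result: [6, 6, 20, 19, 13, 6, 21], pivot at index 6


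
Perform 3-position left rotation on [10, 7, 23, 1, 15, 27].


Left rotate by 3: [1, 15, 27, 10, 7, 23]


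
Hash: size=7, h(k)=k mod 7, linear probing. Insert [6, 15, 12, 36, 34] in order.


Insertions: 6->slot 6; 15->slot 1; 12->slot 5; 36->slot 2; 34->slot 0
Table: [34, 15, 36, None, None, 12, 6]


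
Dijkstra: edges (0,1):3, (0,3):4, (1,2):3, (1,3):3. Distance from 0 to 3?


Dijkstra from 0:
Distances: {0: 0, 1: 3, 2: 6, 3: 4}
Shortest distance to 3 = 4, path = [0, 3]


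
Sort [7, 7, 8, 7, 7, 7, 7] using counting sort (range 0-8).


Count array: [0, 0, 0, 0, 0, 0, 0, 6, 1]
Reconstruct: [7, 7, 7, 7, 7, 7, 8]


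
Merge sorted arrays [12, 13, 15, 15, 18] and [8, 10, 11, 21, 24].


Compare heads, take smaller each step.
Merged: [8, 10, 11, 12, 13, 15, 15, 18, 21, 24]


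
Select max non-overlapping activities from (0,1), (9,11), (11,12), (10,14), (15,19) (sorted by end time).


Greedy: pick earliest-ending, then skip overlaps.
Selected (4 activities): [(0, 1), (9, 11), (11, 12), (15, 19)]


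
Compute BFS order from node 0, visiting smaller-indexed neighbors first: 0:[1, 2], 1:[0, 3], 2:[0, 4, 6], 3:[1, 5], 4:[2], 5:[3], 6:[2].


BFS queue: start with [0]
Visit order: [0, 1, 2, 3, 4, 6, 5]


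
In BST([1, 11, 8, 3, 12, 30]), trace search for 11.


BST root = 1
Search for 11: compare at each node
Path: [1, 11]


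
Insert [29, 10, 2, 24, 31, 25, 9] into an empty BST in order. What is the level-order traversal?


Root = 29; build tree by BST insertion.
Level-Order traversal: [29, 10, 31, 2, 24, 9, 25]


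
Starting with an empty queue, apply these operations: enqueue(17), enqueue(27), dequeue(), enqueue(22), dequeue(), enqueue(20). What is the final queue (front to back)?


enqueue(17) -> [17]
enqueue(27) -> [17, 27]
dequeue() returns 17 -> [27]
enqueue(22) -> [27, 22]
dequeue() returns 27 -> [22]
enqueue(20) -> [22, 20]
Final queue (front to back): [22, 20]


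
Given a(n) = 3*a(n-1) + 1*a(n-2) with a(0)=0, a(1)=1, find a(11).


Build bottom-up:
...a(9)=12970, a(10)=42837, a(11)=3*42837+1*12970=141481


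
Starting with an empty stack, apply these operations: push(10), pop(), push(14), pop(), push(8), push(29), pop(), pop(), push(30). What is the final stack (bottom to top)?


push(10) -> [10]
pop() returns 10 -> []
push(14) -> [14]
pop() returns 14 -> []
push(8) -> [8]
push(29) -> [8, 29]
pop() returns 29 -> [8]
pop() returns 8 -> []
push(30) -> [30]
Final stack (bottom to top): [30]


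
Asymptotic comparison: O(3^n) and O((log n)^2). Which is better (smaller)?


polylogarithmic grows slower than exponential (base 3)
O((log n)^2) is asymptotically smaller; O(3^n) grows faster


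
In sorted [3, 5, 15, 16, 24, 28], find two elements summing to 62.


Two pointers: lo=0, hi=5
No pair sums to 62


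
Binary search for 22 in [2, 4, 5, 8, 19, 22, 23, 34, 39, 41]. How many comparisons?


Search for 22:
[0,9] mid=4 arr[4]=19
[5,9] mid=7 arr[7]=34
[5,6] mid=5 arr[5]=22
Total: 3 comparisons


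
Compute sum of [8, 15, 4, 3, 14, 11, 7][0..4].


Prefix sums: [0, 8, 23, 27, 30, 44, 55, 62]
Sum[0..4] = prefix[5] - prefix[0] = 44 - 0 = 44


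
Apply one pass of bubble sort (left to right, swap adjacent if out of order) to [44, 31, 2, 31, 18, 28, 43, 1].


After one pass: [31, 2, 31, 18, 28, 43, 1, 44]


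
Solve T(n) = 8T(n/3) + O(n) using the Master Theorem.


a=8, b=3, c=1. log_3(8)=1.893 > c=1. Case 1: O(n^log_b(a)) = O(n^1.893)
Complexity: O(n^1.893)


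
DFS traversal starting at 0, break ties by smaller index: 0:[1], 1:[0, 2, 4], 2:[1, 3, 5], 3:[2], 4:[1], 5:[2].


DFS stack-based: start with [0]
Visit order: [0, 1, 2, 3, 5, 4]


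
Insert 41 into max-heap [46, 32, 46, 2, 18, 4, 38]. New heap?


Append 41: [46, 32, 46, 2, 18, 4, 38, 41]
Bubble up: swap idx 7(41) with idx 3(2); swap idx 3(41) with idx 1(32)
Result: [46, 41, 46, 32, 18, 4, 38, 2]


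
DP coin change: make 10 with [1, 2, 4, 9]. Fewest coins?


dp[0]=0; dp[i]=1+min(dp[i-c] for c in coins)
...dp[5]=2, dp[6]=2, dp[7]=3, dp[8]=2, dp[9]=1, dp[10]=2
Minimum coins for 10 = 2


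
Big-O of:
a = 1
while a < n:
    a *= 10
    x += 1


Per nesting level: O(log n) = O(log n)
Complexity: O(log n)


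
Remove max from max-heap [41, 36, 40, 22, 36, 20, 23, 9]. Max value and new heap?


Max = 41
Replace root with last, heapify down
Resulting heap: [40, 36, 23, 22, 36, 20, 9]


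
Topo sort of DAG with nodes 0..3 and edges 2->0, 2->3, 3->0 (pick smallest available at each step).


Kahn's algorithm, process smallest node first
Order: [1, 2, 3, 0]


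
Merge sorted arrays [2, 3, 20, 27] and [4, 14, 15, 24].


Compare heads, take smaller each step.
Merged: [2, 3, 4, 14, 15, 20, 24, 27]


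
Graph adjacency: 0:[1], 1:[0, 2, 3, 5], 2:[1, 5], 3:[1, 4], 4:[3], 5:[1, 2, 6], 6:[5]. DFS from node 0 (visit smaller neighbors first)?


DFS stack-based: start with [0]
Visit order: [0, 1, 2, 5, 6, 3, 4]


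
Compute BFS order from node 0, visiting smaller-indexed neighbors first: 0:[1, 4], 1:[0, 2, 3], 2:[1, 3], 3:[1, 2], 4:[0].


BFS queue: start with [0]
Visit order: [0, 1, 4, 2, 3]


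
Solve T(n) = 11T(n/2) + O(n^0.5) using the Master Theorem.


a=11, b=2, c=0.5. log_2(11)=3.459 > c=0.5. Case 1: O(n^log_b(a)) = O(n^3.459)
Complexity: O(n^3.459)


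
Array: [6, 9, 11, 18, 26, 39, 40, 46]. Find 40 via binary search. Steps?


Search for 40:
[0,7] mid=3 arr[3]=18
[4,7] mid=5 arr[5]=39
[6,7] mid=6 arr[6]=40
Total: 3 comparisons


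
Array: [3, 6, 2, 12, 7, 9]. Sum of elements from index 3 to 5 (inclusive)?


Prefix sums: [0, 3, 9, 11, 23, 30, 39]
Sum[3..5] = prefix[6] - prefix[3] = 39 - 11 = 28


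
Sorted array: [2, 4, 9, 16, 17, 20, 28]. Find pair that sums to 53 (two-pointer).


Two pointers: lo=0, hi=6
No pair sums to 53


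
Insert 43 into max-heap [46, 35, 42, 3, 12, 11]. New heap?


Append 43: [46, 35, 42, 3, 12, 11, 43]
Bubble up: swap idx 6(43) with idx 2(42)
Result: [46, 35, 43, 3, 12, 11, 42]


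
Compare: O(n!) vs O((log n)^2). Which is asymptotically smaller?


polylogarithmic grows slower than factorial
O((log n)^2) is asymptotically smaller; O(n!) grows faster


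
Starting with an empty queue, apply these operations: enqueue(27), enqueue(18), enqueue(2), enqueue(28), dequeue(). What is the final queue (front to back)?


enqueue(27) -> [27]
enqueue(18) -> [27, 18]
enqueue(2) -> [27, 18, 2]
enqueue(28) -> [27, 18, 2, 28]
dequeue() returns 27 -> [18, 2, 28]
Final queue (front to back): [18, 2, 28]


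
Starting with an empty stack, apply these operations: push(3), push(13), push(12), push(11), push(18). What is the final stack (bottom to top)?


push(3) -> [3]
push(13) -> [3, 13]
push(12) -> [3, 13, 12]
push(11) -> [3, 13, 12, 11]
push(18) -> [3, 13, 12, 11, 18]
Final stack (bottom to top): [3, 13, 12, 11, 18]


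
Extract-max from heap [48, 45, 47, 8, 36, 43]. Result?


Max = 48
Replace root with last, heapify down
Resulting heap: [47, 45, 43, 8, 36]


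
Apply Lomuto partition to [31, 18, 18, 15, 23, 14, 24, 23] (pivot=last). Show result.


Elements <= 23 go left of pivot.
Result: [18, 18, 15, 23, 14, 23, 24, 31], pivot at index 5


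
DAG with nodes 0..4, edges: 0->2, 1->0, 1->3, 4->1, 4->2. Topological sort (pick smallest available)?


Kahn's algorithm, process smallest node first
Order: [4, 1, 0, 2, 3]


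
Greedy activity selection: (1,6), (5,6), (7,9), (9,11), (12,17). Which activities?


Greedy: pick earliest-ending, then skip overlaps.
Selected (4 activities): [(1, 6), (7, 9), (9, 11), (12, 17)]


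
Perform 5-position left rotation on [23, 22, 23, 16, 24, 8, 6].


Left rotate by 5: [8, 6, 23, 22, 23, 16, 24]


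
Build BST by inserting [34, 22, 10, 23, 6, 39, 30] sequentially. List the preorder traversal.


Root = 34; build tree by BST insertion.
Preorder traversal: [34, 22, 10, 6, 23, 30, 39]


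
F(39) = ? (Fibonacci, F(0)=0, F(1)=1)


F(n)=F(n-1)+F(n-2)
...F(37)=24157817, F(38)=39088169, F(39)=63245986


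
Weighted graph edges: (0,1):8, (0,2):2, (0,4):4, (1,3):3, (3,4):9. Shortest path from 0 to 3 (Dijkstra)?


Dijkstra from 0:
Distances: {0: 0, 1: 8, 2: 2, 3: 11, 4: 4}
Shortest distance to 3 = 11, path = [0, 1, 3]


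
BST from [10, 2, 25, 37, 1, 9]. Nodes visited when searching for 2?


BST root = 10
Search for 2: compare at each node
Path: [10, 2]


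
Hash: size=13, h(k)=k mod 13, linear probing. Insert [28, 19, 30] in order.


Insertions: 28->slot 2; 19->slot 6; 30->slot 4
Table: [None, None, 28, None, 30, None, 19, None, None, None, None, None, None]


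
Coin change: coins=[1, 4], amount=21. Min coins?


dp[0]=0; dp[i]=1+min(dp[i-c] for c in coins)
...dp[16]=4, dp[17]=5, dp[18]=6, dp[19]=7, dp[20]=5, dp[21]=6
Minimum coins for 21 = 6


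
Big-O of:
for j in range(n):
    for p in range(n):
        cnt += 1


Per nesting level: O(n) * O(n) = O(n^2)
Complexity: O(n^2)


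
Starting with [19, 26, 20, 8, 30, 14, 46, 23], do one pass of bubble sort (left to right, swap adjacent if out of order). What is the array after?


After one pass: [19, 20, 8, 26, 14, 30, 23, 46]


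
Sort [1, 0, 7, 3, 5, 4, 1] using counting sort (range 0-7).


Count array: [1, 2, 0, 1, 1, 1, 0, 1]
Reconstruct: [0, 1, 1, 3, 4, 5, 7]


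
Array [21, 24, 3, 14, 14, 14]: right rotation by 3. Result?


Right rotate by 3: [14, 14, 14, 21, 24, 3]


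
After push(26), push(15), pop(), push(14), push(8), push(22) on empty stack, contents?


push(26) -> [26]
push(15) -> [26, 15]
pop() returns 15 -> [26]
push(14) -> [26, 14]
push(8) -> [26, 14, 8]
push(22) -> [26, 14, 8, 22]
Final stack (bottom to top): [26, 14, 8, 22]


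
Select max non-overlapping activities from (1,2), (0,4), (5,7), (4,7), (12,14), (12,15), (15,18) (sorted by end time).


Greedy: pick earliest-ending, then skip overlaps.
Selected (4 activities): [(1, 2), (5, 7), (12, 14), (15, 18)]


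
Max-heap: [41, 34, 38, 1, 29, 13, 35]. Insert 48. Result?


Append 48: [41, 34, 38, 1, 29, 13, 35, 48]
Bubble up: swap idx 7(48) with idx 3(1); swap idx 3(48) with idx 1(34); swap idx 1(48) with idx 0(41)
Result: [48, 41, 38, 34, 29, 13, 35, 1]


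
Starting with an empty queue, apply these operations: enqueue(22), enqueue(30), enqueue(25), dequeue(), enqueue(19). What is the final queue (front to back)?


enqueue(22) -> [22]
enqueue(30) -> [22, 30]
enqueue(25) -> [22, 30, 25]
dequeue() returns 22 -> [30, 25]
enqueue(19) -> [30, 25, 19]
Final queue (front to back): [30, 25, 19]


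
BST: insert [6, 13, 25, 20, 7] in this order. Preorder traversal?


Root = 6; build tree by BST insertion.
Preorder traversal: [6, 13, 7, 25, 20]


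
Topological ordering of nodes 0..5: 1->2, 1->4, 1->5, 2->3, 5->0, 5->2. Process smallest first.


Kahn's algorithm, process smallest node first
Order: [1, 4, 5, 0, 2, 3]


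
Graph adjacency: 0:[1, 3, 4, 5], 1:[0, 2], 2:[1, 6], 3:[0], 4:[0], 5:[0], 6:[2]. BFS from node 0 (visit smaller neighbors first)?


BFS queue: start with [0]
Visit order: [0, 1, 3, 4, 5, 2, 6]


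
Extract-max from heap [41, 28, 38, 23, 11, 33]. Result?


Max = 41
Replace root with last, heapify down
Resulting heap: [38, 28, 33, 23, 11]


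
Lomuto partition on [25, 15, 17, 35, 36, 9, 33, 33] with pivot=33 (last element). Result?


Elements <= 33 go left of pivot.
Result: [25, 15, 17, 9, 33, 33, 36, 35], pivot at index 5


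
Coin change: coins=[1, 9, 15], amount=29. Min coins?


dp[0]=0; dp[i]=1+min(dp[i-c] for c in coins)
...dp[24]=2, dp[25]=3, dp[26]=4, dp[27]=3, dp[28]=4, dp[29]=5
Minimum coins for 29 = 5


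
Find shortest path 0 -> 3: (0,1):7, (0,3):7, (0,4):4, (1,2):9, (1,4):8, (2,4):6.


Dijkstra from 0:
Distances: {0: 0, 1: 7, 2: 10, 3: 7, 4: 4}
Shortest distance to 3 = 7, path = [0, 3]


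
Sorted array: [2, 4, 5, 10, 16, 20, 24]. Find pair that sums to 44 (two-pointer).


Two pointers: lo=0, hi=6
Found pair: (20, 24) summing to 44


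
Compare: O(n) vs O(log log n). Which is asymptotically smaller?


double-logarithmic grows slower than linear
O(log log n) is asymptotically smaller; O(n) grows faster


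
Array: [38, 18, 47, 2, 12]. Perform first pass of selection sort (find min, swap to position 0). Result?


After one pass: [2, 18, 47, 38, 12]


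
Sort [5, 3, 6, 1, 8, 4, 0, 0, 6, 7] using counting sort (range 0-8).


Count array: [2, 1, 0, 1, 1, 1, 2, 1, 1]
Reconstruct: [0, 0, 1, 3, 4, 5, 6, 6, 7, 8]


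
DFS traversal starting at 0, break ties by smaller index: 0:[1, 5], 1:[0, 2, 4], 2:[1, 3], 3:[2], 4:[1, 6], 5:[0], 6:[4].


DFS stack-based: start with [0]
Visit order: [0, 1, 2, 3, 4, 6, 5]


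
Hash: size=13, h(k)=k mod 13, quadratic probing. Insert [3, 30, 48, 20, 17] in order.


Insertions: 3->slot 3; 30->slot 4; 48->slot 9; 20->slot 7; 17->slot 5
Table: [None, None, None, 3, 30, 17, None, 20, None, 48, None, None, None]


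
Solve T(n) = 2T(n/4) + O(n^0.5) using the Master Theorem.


a=2, b=4, c=0.5. log_4(2)=0.5 = c=0.5. Case 2: O(n^c log n) = O(sqrt(n) log n)
Complexity: O(sqrt(n) log n)


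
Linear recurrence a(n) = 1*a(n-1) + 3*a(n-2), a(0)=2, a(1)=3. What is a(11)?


Build bottom-up:
...a(9)=2826, a(10)=6525, a(11)=1*6525+3*2826=15003


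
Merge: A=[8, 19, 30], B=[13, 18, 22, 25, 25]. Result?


Compare heads, take smaller each step.
Merged: [8, 13, 18, 19, 22, 25, 25, 30]


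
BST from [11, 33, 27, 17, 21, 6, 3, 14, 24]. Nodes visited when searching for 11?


BST root = 11
Search for 11: compare at each node
Path: [11]


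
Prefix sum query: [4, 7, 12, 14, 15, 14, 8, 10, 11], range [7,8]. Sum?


Prefix sums: [0, 4, 11, 23, 37, 52, 66, 74, 84, 95]
Sum[7..8] = prefix[9] - prefix[7] = 95 - 74 = 21


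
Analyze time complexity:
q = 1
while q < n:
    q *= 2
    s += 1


Per nesting level: O(log n) = O(log n)
Complexity: O(log n)


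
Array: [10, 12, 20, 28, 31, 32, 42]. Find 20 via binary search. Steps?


Search for 20:
[0,6] mid=3 arr[3]=28
[0,2] mid=1 arr[1]=12
[2,2] mid=2 arr[2]=20
Total: 3 comparisons


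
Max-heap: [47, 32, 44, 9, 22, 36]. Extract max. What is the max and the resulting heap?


Max = 47
Replace root with last, heapify down
Resulting heap: [44, 32, 36, 9, 22]


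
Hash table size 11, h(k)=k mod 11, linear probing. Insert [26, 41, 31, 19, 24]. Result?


Insertions: 26->slot 4; 41->slot 8; 31->slot 9; 19->slot 10; 24->slot 2
Table: [None, None, 24, None, 26, None, None, None, 41, 31, 19]


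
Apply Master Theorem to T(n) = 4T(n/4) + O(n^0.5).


a=4, b=4, c=0.5. log_4(4)=1 > c=0.5. Case 1: O(n^log_b(a)) = O(n)
Complexity: O(n)


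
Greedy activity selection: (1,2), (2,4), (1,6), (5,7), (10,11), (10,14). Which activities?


Greedy: pick earliest-ending, then skip overlaps.
Selected (4 activities): [(1, 2), (2, 4), (5, 7), (10, 11)]


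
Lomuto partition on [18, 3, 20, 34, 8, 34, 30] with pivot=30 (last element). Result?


Elements <= 30 go left of pivot.
Result: [18, 3, 20, 8, 30, 34, 34], pivot at index 4


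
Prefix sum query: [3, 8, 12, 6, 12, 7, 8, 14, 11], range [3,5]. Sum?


Prefix sums: [0, 3, 11, 23, 29, 41, 48, 56, 70, 81]
Sum[3..5] = prefix[6] - prefix[3] = 48 - 23 = 25


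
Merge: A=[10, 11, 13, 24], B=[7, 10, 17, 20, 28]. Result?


Compare heads, take smaller each step.
Merged: [7, 10, 10, 11, 13, 17, 20, 24, 28]


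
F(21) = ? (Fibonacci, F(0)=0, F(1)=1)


F(n)=F(n-1)+F(n-2)
...F(19)=4181, F(20)=6765, F(21)=10946


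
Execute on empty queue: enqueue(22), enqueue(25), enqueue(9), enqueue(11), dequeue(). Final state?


enqueue(22) -> [22]
enqueue(25) -> [22, 25]
enqueue(9) -> [22, 25, 9]
enqueue(11) -> [22, 25, 9, 11]
dequeue() returns 22 -> [25, 9, 11]
Final queue (front to back): [25, 9, 11]
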